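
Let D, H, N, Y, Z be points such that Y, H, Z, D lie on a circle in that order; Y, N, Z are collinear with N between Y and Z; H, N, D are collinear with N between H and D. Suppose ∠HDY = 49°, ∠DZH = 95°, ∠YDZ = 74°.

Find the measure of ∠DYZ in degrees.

1. ∠DYH = 85°  [cyclic YHZD, opposite ∠Y+∠Z]
2. ∠DHY = 46°  [△YHD]
3. ∠DZY = 46°  [same arc YD]
4. ∠DYZ = 60°  [△YZD]

∠DYZ = 60°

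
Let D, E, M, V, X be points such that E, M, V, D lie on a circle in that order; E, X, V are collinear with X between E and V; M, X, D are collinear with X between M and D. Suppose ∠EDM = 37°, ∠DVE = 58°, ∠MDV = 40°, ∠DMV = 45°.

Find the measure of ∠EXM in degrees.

1. ∠DME = 58°  [same arc ED]
2. ∠MEV = 40°  [same arc MV]
3. ∠EXM = 82°  [△EXM]

∠EXM = 82°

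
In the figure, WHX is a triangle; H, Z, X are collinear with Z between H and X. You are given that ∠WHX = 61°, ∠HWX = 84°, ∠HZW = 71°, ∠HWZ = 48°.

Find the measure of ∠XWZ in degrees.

∠XWZ = 36°

1. ∠HXW = 35°  [△WHX]
2. ∠WZX = 109°  [linear pair at Z on HX]
3. ∠WXZ = 35°  [Z on ray XH]
4. ∠XWZ = 36°  [△WZX]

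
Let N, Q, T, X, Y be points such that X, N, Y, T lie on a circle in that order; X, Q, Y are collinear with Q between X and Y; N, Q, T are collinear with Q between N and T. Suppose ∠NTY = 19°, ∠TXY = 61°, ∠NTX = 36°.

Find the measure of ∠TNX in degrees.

∠TNX = 64°

1. ∠TNY = 61°  [same arc YT]
2. ∠NYT = 100°  [△NYT]
3. ∠NXT = 80°  [cyclic XNYT, opposite ∠X+∠Y]
4. ∠TNX = 64°  [△XNT]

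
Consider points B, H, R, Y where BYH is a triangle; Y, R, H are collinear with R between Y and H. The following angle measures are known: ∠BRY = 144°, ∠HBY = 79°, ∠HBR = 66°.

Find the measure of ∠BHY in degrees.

1. ∠BRH = 36°  [linear pair at R on YH]
2. ∠BHR = 78°  [△BRH]
3. ∠BHY = 78°  [R on ray HY]

∠BHY = 78°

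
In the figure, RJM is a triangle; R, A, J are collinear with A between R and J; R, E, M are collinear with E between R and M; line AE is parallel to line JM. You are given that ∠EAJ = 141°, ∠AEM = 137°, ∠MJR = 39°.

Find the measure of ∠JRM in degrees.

∠JRM = 98°

1. ∠EAR = 39°  [linear pair at A on RJ]
2. ∠AER = 43°  [linear pair at E on RM]
3. ∠ARE = 98°  [△RAE]
4. ∠JRM = 98°  [A on RJ, E on RM]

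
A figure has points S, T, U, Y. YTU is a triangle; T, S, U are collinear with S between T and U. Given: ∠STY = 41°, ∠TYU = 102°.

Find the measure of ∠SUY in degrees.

1. ∠UTY = 41°  [S on ray TU]
2. ∠TUY = 37°  [△YTU]
3. ∠SUY = 37°  [S on ray UT]

∠SUY = 37°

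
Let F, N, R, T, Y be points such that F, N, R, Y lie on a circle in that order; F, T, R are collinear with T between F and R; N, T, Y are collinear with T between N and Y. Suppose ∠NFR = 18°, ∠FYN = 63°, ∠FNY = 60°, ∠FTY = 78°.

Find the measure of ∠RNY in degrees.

1. ∠FRN = 63°  [same arc FN]
2. ∠NTR = 78°  [vertical angles at T]
3. ∠RNY = 39°  [△NTR]

∠RNY = 39°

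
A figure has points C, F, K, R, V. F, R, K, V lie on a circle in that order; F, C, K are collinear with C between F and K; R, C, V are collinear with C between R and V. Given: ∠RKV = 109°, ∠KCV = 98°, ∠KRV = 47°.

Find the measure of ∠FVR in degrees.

∠FVR = 51°

1. ∠FCV = 82°  [linear pair at C on FK]
2. ∠KFV = 47°  [same arc KV]
3. ∠FVR = 51°  [△FCV]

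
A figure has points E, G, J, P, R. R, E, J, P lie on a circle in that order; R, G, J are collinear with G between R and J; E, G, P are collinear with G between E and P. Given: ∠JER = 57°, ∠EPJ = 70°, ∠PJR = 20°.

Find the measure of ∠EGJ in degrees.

∠EGJ = 90°

1. ∠JPR = 123°  [cyclic REJP, opposite ∠E+∠P]
2. ∠ERJ = 70°  [same arc EJ]
3. ∠JRP = 37°  [△RJP]
4. ∠EJR = 53°  [△REJ]
5. ∠JEP = 37°  [same arc JP]
6. ∠EGJ = 90°  [△EGJ]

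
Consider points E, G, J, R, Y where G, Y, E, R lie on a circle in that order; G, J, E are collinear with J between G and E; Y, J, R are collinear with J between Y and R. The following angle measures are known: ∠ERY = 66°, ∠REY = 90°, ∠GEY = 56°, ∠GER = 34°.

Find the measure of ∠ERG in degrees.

∠ERG = 122°

1. ∠EGY = 66°  [same arc YE]
2. ∠EYG = 58°  [△GYE]
3. ∠ERG = 122°  [cyclic GYER, opposite ∠Y+∠R]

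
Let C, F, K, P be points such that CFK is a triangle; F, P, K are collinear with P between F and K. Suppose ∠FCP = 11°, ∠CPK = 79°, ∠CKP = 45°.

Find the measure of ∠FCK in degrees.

∠FCK = 67°

1. ∠CPF = 101°  [linear pair at P on FK]
2. ∠CKF = 45°  [P on ray KF]
3. ∠CFP = 68°  [△CFP]
4. ∠CFK = 68°  [P on ray FK]
5. ∠FCK = 67°  [△CFK]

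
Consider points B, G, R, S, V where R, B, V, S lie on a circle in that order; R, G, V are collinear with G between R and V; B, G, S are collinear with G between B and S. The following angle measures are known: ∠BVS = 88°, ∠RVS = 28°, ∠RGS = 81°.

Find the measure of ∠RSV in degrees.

∠RSV = 113°

1. ∠BRS = 92°  [cyclic RBVS, opposite ∠R+∠V]
2. ∠RBS = 28°  [same arc RS]
3. ∠BSR = 60°  [△RBS]
4. ∠SRV = 39°  [△RGS]
5. ∠RSV = 113°  [△RVS]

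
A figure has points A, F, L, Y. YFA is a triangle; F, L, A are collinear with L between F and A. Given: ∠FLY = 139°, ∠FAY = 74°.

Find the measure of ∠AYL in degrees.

∠AYL = 65°

1. ∠ALY = 41°  [linear pair at L on FA]
2. ∠LAY = 74°  [L on ray AF]
3. ∠AYL = 65°  [△YLA]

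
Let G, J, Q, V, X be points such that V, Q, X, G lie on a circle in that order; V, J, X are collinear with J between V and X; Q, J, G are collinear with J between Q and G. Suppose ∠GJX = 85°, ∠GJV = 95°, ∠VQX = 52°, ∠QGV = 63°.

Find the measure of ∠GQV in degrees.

1. ∠GVX = 22°  [△VJG]
2. ∠VGX = 128°  [cyclic VQXG, opposite ∠Q+∠G]
3. ∠GXV = 30°  [△VXG]
4. ∠GQV = 30°  [same arc VG]

∠GQV = 30°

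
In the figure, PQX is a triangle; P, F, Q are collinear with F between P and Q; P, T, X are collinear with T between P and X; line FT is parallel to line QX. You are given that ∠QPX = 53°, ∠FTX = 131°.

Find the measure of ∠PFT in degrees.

∠PFT = 78°

1. ∠FPT = 53°  [F on PQ, T on PX]
2. ∠FTP = 49°  [linear pair at T on PX]
3. ∠PFT = 78°  [△PFT]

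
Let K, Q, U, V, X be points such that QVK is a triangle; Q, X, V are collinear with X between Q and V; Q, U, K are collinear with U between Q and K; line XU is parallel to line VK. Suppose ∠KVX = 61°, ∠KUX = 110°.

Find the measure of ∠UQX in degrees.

∠UQX = 49°

1. ∠KVQ = 61°  [X on ray VQ]
2. ∠QUX = 70°  [linear pair at U on QK]
3. ∠QXU = 61°  [XU∥VK, corresponding at X]
4. ∠UQX = 49°  [△QXU]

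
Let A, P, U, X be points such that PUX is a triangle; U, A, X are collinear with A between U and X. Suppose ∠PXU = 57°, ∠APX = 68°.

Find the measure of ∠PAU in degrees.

∠PAU = 125°

1. ∠AXP = 57°  [A on ray XU]
2. ∠PAX = 55°  [△PAX]
3. ∠PAU = 125°  [linear pair at A on UX]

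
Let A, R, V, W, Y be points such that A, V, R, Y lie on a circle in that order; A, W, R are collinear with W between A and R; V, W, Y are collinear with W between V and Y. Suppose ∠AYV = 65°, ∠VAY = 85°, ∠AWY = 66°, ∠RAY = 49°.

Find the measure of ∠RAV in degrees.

1. ∠VRY = 95°  [cyclic AVRY, opposite ∠A+∠R]
2. ∠RVY = 49°  [same arc RY]
3. ∠RYV = 36°  [△VRY]
4. ∠RAV = 36°  [same arc VR]

∠RAV = 36°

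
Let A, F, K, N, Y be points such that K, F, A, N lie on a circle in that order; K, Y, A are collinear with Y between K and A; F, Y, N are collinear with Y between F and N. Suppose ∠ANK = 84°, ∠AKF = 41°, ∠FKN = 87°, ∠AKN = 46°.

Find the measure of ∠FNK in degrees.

∠FNK = 43°

1. ∠AFK = 96°  [cyclic KFAN, opposite ∠F+∠N]
2. ∠FAK = 43°  [△KFA]
3. ∠FNK = 43°  [same arc KF]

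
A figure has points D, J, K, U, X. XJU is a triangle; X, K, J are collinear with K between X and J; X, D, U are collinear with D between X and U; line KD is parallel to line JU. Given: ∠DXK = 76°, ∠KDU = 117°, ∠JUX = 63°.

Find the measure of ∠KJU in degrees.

1. ∠JXU = 76°  [K on XJ, D on XU]
2. ∠UJX = 41°  [△XJU]
3. ∠KJU = 41°  [K on ray JX]

∠KJU = 41°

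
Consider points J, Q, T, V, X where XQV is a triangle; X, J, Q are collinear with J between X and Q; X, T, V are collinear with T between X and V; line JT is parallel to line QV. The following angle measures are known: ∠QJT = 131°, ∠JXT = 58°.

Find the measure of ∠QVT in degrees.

1. ∠TJX = 49°  [linear pair at J on XQ]
2. ∠JTX = 73°  [△XJT]
3. ∠JTV = 107°  [linear pair at T on XV]
4. ∠QVT = 73°  [JT∥QV, co-interior at V–T]

∠QVT = 73°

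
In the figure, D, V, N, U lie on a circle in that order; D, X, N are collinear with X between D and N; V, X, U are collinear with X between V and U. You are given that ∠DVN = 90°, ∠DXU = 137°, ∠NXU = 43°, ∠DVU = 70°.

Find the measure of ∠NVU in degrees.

∠NVU = 20°

1. ∠DUN = 90°  [cyclic DVNU, opposite ∠V+∠U]
2. ∠DNU = 70°  [same arc DU]
3. ∠NDU = 20°  [△DNU]
4. ∠NVU = 20°  [same arc NU]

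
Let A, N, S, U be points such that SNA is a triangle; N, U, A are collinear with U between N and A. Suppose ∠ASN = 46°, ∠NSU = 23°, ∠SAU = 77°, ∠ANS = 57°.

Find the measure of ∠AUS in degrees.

∠AUS = 80°

1. ∠SNU = 57°  [U on ray NA]
2. ∠NUS = 100°  [△SNU]
3. ∠AUS = 80°  [linear pair at U on NA]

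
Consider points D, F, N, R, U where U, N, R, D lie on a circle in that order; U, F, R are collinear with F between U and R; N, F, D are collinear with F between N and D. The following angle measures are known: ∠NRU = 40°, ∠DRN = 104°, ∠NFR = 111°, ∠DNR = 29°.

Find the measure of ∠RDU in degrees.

1. ∠NDU = 40°  [same arc UN]
2. ∠DUN = 76°  [cyclic UNRD, opposite ∠U+∠R]
3. ∠DUR = 29°  [same arc RD]
4. ∠DNU = 64°  [△UND]
5. ∠DRU = 64°  [same arc UD]
6. ∠RDU = 87°  [△URD]

∠RDU = 87°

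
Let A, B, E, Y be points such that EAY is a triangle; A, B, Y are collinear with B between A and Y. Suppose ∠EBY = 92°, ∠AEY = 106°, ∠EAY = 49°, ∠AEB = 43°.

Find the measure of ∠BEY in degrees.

1. ∠AYE = 25°  [△EAY]
2. ∠BYE = 25°  [B on ray YA]
3. ∠BEY = 63°  [△EBY]

∠BEY = 63°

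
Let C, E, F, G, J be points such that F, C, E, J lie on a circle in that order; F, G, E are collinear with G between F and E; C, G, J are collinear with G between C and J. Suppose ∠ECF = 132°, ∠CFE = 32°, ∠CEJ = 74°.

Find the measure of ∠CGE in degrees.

1. ∠CEF = 16°  [△FCE]
2. ∠CJE = 32°  [same arc CE]
3. ∠ECJ = 74°  [△CEJ]
4. ∠CGE = 90°  [△CGE]

∠CGE = 90°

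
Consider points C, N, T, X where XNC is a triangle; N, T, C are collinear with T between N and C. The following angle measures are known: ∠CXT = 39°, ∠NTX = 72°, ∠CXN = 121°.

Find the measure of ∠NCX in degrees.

1. ∠CTX = 108°  [linear pair at T on NC]
2. ∠TCX = 33°  [△XTC]
3. ∠NCX = 33°  [T on ray CN]

∠NCX = 33°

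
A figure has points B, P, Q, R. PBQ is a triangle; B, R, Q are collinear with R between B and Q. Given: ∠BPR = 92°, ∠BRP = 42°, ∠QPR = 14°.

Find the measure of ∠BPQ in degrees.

∠BPQ = 106°

1. ∠PBR = 46°  [△PBR]
2. ∠PRQ = 138°  [linear pair at R on BQ]
3. ∠PQR = 28°  [△PRQ]
4. ∠PBQ = 46°  [R on ray BQ]
5. ∠BQP = 28°  [R on ray QB]
6. ∠BPQ = 106°  [△PBQ]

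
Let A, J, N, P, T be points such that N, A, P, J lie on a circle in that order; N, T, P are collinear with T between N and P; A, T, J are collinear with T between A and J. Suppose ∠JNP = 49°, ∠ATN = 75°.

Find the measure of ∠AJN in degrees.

∠AJN = 26°

1. ∠JAP = 49°  [same arc PJ]
2. ∠ATP = 105°  [linear pair at T on NP]
3. ∠APN = 26°  [△ATP]
4. ∠AJN = 26°  [same arc NA]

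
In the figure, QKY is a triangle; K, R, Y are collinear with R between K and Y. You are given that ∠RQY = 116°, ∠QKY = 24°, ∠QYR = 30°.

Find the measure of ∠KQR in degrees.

1. ∠QRY = 34°  [△QRY]
2. ∠QKR = 24°  [R on ray KY]
3. ∠KRQ = 146°  [linear pair at R on KY]
4. ∠KQR = 10°  [△QKR]

∠KQR = 10°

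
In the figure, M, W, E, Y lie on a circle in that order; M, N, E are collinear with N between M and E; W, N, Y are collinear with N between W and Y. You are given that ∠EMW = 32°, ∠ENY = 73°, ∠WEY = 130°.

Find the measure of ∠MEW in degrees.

∠MEW = 55°

1. ∠EYW = 32°  [same arc WE]
2. ∠MNW = 73°  [vertical angles at N]
3. ∠EWY = 18°  [△WEY]
4. ∠ENW = 107°  [linear pair at N on ME]
5. ∠MEW = 55°  [△WNE]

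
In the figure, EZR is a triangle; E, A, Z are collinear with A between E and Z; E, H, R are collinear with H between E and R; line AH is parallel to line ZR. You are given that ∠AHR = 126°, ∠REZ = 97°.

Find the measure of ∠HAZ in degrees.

∠HAZ = 151°

1. ∠AHE = 54°  [linear pair at H on ER]
2. ∠AEH = 97°  [A on EZ, H on ER]
3. ∠EAH = 29°  [△EAH]
4. ∠HAZ = 151°  [linear pair at A on EZ]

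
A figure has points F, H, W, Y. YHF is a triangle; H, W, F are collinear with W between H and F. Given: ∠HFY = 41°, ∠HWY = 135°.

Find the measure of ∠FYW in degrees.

∠FYW = 94°

1. ∠WFY = 41°  [W on ray FH]
2. ∠FWY = 45°  [linear pair at W on HF]
3. ∠FYW = 94°  [△YWF]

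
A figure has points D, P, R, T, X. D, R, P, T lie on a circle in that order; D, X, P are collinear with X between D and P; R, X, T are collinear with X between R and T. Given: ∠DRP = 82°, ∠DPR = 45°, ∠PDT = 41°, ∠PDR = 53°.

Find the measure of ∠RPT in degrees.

∠RPT = 86°

1. ∠PRT = 41°  [same arc PT]
2. ∠PTR = 53°  [same arc RP]
3. ∠RPT = 86°  [△RPT]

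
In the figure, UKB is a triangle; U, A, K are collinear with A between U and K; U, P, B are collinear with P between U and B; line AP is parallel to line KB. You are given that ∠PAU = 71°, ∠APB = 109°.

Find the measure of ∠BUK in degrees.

∠BUK = 38°

1. ∠APU = 71°  [linear pair at P on UB]
2. ∠AUP = 38°  [△UAP]
3. ∠BUK = 38°  [A on UK, P on UB]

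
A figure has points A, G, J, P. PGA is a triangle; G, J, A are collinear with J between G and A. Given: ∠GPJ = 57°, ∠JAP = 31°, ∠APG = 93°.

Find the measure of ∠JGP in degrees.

∠JGP = 56°

1. ∠GAP = 31°  [J on ray AG]
2. ∠AGP = 56°  [△PGA]
3. ∠JGP = 56°  [J on ray GA]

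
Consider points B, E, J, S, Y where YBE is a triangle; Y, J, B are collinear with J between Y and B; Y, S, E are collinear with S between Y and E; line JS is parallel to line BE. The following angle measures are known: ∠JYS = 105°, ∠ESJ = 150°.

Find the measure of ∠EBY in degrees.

∠EBY = 45°

1. ∠JSY = 30°  [linear pair at S on YE]
2. ∠SJY = 45°  [△YJS]
3. ∠EBY = 45°  [JS∥BE, corresponding at J]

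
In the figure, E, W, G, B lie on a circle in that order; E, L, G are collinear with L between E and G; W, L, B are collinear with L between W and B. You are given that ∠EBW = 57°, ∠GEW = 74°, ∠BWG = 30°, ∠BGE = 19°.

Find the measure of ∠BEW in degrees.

1. ∠GBW = 74°  [same arc WG]
2. ∠BGW = 76°  [△WGB]
3. ∠BEW = 104°  [cyclic EWGB, opposite ∠E+∠G]

∠BEW = 104°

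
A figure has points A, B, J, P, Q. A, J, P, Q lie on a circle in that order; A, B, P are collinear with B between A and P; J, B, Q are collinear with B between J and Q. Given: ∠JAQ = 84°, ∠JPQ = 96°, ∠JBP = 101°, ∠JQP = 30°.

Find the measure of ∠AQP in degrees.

∠AQP = 55°

1. ∠PJQ = 54°  [△JPQ]
2. ∠APJ = 25°  [△JBP]
3. ∠JAP = 30°  [same arc JP]
4. ∠AJP = 125°  [△AJP]
5. ∠AQP = 55°  [cyclic AJPQ, opposite ∠J+∠Q]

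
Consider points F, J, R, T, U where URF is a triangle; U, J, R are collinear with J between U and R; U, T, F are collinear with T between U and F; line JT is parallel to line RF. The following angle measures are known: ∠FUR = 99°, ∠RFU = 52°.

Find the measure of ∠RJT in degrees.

1. ∠FRU = 29°  [△URF]
2. ∠TJU = 29°  [JT∥RF, corresponding at J]
3. ∠RJT = 151°  [linear pair at J on UR]

∠RJT = 151°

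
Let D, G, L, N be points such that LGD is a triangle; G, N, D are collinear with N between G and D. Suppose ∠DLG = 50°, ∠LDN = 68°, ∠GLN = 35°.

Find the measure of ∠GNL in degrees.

1. ∠GDL = 68°  [N on ray DG]
2. ∠DGL = 62°  [△LGD]
3. ∠LGN = 62°  [N on ray GD]
4. ∠GNL = 83°  [△LGN]

∠GNL = 83°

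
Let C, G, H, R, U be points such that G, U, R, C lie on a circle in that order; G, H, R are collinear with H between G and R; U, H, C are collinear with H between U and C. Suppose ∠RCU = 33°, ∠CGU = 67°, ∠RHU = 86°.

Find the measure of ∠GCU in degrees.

1. ∠RGU = 33°  [same arc UR]
2. ∠GHU = 94°  [linear pair at H on GR]
3. ∠CUG = 53°  [△GHU]
4. ∠GCU = 60°  [△GUC]

∠GCU = 60°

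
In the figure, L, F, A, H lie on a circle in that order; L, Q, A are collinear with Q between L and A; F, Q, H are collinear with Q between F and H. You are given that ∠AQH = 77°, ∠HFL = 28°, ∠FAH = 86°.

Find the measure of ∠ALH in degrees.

1. ∠HQL = 103°  [linear pair at Q on LA]
2. ∠FLH = 94°  [cyclic LFAH, opposite ∠L+∠A]
3. ∠FHL = 58°  [△LFH]
4. ∠ALH = 19°  [△LQH]

∠ALH = 19°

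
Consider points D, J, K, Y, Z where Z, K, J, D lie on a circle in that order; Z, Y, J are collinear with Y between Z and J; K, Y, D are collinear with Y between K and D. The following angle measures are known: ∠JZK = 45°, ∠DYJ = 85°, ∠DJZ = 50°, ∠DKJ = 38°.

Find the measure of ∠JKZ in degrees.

1. ∠DZJ = 38°  [same arc JD]
2. ∠JDZ = 92°  [△ZJD]
3. ∠JKZ = 88°  [cyclic ZKJD, opposite ∠K+∠D]

∠JKZ = 88°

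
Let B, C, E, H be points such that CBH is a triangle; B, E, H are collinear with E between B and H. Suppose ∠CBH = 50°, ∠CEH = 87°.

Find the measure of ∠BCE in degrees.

1. ∠CBE = 50°  [E on ray BH]
2. ∠BEC = 93°  [linear pair at E on BH]
3. ∠BCE = 37°  [△CBE]

∠BCE = 37°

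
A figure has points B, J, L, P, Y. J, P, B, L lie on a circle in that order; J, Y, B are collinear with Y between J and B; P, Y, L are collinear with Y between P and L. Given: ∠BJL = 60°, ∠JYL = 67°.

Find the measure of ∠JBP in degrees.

1. ∠BPL = 60°  [same arc BL]
2. ∠BYP = 67°  [vertical angles at Y]
3. ∠JBP = 53°  [△PYB]

∠JBP = 53°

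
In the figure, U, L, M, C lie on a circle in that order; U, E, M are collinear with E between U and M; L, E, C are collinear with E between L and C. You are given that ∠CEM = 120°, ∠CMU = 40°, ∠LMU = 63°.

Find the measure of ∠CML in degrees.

1. ∠CLU = 40°  [same arc UC]
2. ∠LCU = 63°  [same arc UL]
3. ∠CUL = 77°  [△ULC]
4. ∠CML = 103°  [cyclic ULMC, opposite ∠U+∠M]

∠CML = 103°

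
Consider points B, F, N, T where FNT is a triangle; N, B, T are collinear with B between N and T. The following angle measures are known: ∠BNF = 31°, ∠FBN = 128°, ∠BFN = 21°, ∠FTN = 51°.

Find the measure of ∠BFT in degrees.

∠BFT = 77°

1. ∠FBT = 52°  [linear pair at B on NT]
2. ∠BTF = 51°  [B on ray TN]
3. ∠BFT = 77°  [△FBT]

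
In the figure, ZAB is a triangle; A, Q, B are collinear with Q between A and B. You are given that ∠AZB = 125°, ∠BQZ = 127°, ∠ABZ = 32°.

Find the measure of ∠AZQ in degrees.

1. ∠BAZ = 23°  [△ZAB]
2. ∠AQZ = 53°  [linear pair at Q on AB]
3. ∠QAZ = 23°  [Q on ray AB]
4. ∠AZQ = 104°  [△ZAQ]

∠AZQ = 104°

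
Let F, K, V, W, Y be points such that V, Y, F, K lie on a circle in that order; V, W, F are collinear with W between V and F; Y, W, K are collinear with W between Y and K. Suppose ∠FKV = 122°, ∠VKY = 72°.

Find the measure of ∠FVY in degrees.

1. ∠FYV = 58°  [cyclic VYFK, opposite ∠Y+∠K]
2. ∠VFY = 72°  [same arc VY]
3. ∠FVY = 50°  [△VYF]

∠FVY = 50°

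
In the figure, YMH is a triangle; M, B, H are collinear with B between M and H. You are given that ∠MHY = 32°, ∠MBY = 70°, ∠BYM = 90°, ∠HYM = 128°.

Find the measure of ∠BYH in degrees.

1. ∠BHY = 32°  [B on ray HM]
2. ∠HBY = 110°  [linear pair at B on MH]
3. ∠BYH = 38°  [△YBH]

∠BYH = 38°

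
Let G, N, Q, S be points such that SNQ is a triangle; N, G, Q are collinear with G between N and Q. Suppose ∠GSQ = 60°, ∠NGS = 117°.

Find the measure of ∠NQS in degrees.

1. ∠QGS = 63°  [linear pair at G on NQ]
2. ∠GQS = 57°  [△SGQ]
3. ∠NQS = 57°  [G on ray QN]

∠NQS = 57°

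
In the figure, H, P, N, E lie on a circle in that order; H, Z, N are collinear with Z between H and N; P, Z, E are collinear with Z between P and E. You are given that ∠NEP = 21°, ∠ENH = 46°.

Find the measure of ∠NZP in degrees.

∠NZP = 67°

1. ∠NHP = 21°  [same arc PN]
2. ∠EPH = 46°  [same arc HE]
3. ∠HZP = 113°  [△HZP]
4. ∠NZP = 67°  [linear pair at Z on HN]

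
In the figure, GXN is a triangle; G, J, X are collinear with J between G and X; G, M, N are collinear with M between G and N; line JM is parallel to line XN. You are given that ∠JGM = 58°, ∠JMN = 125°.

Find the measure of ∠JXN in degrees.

∠JXN = 67°

1. ∠GMJ = 55°  [linear pair at M on GN]
2. ∠GJM = 67°  [△GJM]
3. ∠MJX = 113°  [linear pair at J on GX]
4. ∠JXN = 67°  [JM∥XN, co-interior at X–J]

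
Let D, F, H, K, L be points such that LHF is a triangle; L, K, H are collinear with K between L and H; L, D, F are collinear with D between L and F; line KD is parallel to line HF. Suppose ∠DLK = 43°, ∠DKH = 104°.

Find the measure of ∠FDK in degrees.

∠FDK = 119°

1. ∠DKL = 76°  [linear pair at K on LH]
2. ∠KDL = 61°  [△LKD]
3. ∠FDK = 119°  [linear pair at D on LF]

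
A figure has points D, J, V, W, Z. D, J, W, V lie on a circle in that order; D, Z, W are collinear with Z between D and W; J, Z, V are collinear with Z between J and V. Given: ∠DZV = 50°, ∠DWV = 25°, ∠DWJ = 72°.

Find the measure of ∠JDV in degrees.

∠JDV = 83°

1. ∠DJV = 25°  [same arc DV]
2. ∠DVJ = 72°  [same arc DJ]
3. ∠JDV = 83°  [△DJV]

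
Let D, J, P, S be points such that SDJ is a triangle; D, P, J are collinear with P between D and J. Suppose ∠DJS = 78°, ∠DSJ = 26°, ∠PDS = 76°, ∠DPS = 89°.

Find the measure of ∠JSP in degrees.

∠JSP = 11°

1. ∠PJS = 78°  [P on ray JD]
2. ∠JPS = 91°  [linear pair at P on DJ]
3. ∠JSP = 11°  [△SPJ]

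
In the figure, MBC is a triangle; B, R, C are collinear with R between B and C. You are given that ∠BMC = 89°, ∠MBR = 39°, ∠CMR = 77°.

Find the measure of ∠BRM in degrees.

1. ∠CBM = 39°  [R on ray BC]
2. ∠BCM = 52°  [△MBC]
3. ∠MCR = 52°  [R on ray CB]
4. ∠CRM = 51°  [△MRC]
5. ∠BRM = 129°  [linear pair at R on BC]

∠BRM = 129°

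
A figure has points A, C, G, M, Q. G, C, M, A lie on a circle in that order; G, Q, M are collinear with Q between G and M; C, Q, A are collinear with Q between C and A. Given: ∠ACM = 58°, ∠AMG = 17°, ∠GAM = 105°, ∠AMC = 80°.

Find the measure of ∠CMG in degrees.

∠CMG = 63°

1. ∠CAM = 42°  [△CMA]
2. ∠GCM = 75°  [cyclic GCMA, opposite ∠C+∠A]
3. ∠CGM = 42°  [same arc CM]
4. ∠CMG = 63°  [△GCM]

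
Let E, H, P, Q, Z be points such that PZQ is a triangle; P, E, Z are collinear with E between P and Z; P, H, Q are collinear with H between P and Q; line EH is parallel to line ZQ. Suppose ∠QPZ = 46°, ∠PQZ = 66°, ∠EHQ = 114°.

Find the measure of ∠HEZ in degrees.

∠HEZ = 112°

1. ∠PZQ = 68°  [△PZQ]
2. ∠HEP = 68°  [EH∥ZQ, corresponding at E]
3. ∠HEZ = 112°  [linear pair at E on PZ]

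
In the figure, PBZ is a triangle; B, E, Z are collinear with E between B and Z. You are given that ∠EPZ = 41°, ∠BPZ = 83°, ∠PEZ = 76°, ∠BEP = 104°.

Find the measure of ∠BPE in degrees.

1. ∠EZP = 63°  [△PEZ]
2. ∠BZP = 63°  [E on ray ZB]
3. ∠PBZ = 34°  [△PBZ]
4. ∠EBP = 34°  [E on ray BZ]
5. ∠BPE = 42°  [△PBE]

∠BPE = 42°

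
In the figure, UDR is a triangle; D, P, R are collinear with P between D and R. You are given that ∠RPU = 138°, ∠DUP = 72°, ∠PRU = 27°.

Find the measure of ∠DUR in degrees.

∠DUR = 87°

1. ∠DPU = 42°  [linear pair at P on DR]
2. ∠PDU = 66°  [△UDP]
3. ∠DRU = 27°  [P on ray RD]
4. ∠RDU = 66°  [P on ray DR]
5. ∠DUR = 87°  [△UDR]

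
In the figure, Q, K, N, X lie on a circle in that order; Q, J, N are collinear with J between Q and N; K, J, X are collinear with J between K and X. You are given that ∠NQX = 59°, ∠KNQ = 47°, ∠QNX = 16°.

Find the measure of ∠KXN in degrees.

1. ∠NKX = 59°  [same arc NX]
2. ∠KJN = 74°  [△KJN]
3. ∠QKX = 16°  [same arc QX]
4. ∠KJQ = 106°  [linear pair at J on QN]
5. ∠KQN = 58°  [△QJK]
6. ∠KXN = 58°  [same arc KN]

∠KXN = 58°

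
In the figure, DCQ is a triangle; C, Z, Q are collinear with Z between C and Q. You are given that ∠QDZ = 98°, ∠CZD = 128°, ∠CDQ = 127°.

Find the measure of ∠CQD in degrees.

1. ∠DZQ = 52°  [linear pair at Z on CQ]
2. ∠DQZ = 30°  [△DZQ]
3. ∠CQD = 30°  [Z on ray QC]

∠CQD = 30°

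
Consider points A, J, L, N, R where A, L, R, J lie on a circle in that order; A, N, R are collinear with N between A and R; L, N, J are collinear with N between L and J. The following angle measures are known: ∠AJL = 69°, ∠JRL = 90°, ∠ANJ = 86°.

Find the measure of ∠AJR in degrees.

1. ∠JAR = 25°  [△ANJ]
2. ∠JAL = 90°  [cyclic ALRJ, opposite ∠A+∠R]
3. ∠ALJ = 21°  [△ALJ]
4. ∠ARJ = 21°  [same arc AJ]
5. ∠AJR = 134°  [△ARJ]

∠AJR = 134°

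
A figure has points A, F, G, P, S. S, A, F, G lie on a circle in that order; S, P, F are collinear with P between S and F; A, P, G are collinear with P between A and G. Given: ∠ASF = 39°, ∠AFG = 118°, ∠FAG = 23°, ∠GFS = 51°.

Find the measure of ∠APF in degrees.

∠APF = 90°

1. ∠ASG = 62°  [cyclic SAFG, opposite ∠S+∠F]
2. ∠FSG = 23°  [same arc FG]
3. ∠GAS = 51°  [same arc SG]
4. ∠AGS = 67°  [△SAG]
5. ∠GPS = 90°  [△SPG]
6. ∠APF = 90°  [vertical angles at P]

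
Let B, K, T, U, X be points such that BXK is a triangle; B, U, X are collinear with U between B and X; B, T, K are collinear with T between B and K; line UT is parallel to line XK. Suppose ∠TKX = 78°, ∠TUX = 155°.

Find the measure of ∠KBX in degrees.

∠KBX = 77°

1. ∠BKX = 78°  [T on ray KB]
2. ∠BUT = 25°  [linear pair at U on BX]
3. ∠BTU = 78°  [UT∥XK, corresponding at T]
4. ∠TBU = 77°  [△BUT]
5. ∠KBX = 77°  [U on BX, T on BK]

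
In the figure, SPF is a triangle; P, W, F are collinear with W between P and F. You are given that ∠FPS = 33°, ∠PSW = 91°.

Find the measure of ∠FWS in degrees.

1. ∠SPW = 33°  [W on ray PF]
2. ∠PWS = 56°  [△SPW]
3. ∠FWS = 124°  [linear pair at W on PF]

∠FWS = 124°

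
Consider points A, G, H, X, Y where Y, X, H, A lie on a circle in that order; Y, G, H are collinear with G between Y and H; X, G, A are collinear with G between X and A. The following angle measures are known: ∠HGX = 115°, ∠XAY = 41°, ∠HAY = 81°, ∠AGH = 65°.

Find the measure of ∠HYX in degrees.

1. ∠XHY = 41°  [same arc YX]
2. ∠HXY = 99°  [cyclic YXHA, opposite ∠X+∠A]
3. ∠HYX = 40°  [△YXH]

∠HYX = 40°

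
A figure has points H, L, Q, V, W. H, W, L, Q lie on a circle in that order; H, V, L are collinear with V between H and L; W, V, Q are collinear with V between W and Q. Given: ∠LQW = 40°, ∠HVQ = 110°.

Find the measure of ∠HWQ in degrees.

1. ∠LHW = 40°  [same arc WL]
2. ∠LVW = 110°  [vertical angles at V]
3. ∠HVW = 70°  [linear pair at V on HL]
4. ∠HWQ = 70°  [△HVW]

∠HWQ = 70°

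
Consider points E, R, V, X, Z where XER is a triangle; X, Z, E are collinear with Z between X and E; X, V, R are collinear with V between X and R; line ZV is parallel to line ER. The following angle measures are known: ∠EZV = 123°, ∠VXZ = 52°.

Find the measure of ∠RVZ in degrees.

∠RVZ = 109°

1. ∠VZX = 57°  [linear pair at Z on XE]
2. ∠XVZ = 71°  [△XZV]
3. ∠RVZ = 109°  [linear pair at V on XR]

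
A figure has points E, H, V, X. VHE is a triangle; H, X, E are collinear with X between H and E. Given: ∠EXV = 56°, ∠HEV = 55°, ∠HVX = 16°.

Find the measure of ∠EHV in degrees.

∠EHV = 40°

1. ∠HXV = 124°  [linear pair at X on HE]
2. ∠VHX = 40°  [△VHX]
3. ∠EHV = 40°  [X on ray HE]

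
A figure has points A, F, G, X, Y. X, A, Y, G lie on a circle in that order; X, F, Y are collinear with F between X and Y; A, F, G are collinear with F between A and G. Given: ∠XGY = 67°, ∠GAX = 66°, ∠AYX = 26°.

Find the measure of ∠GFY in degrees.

1. ∠GYX = 66°  [same arc XG]
2. ∠AGX = 26°  [same arc XA]
3. ∠GXY = 47°  [△XYG]
4. ∠GFX = 107°  [△XFG]
5. ∠GFY = 73°  [linear pair at F on XY]

∠GFY = 73°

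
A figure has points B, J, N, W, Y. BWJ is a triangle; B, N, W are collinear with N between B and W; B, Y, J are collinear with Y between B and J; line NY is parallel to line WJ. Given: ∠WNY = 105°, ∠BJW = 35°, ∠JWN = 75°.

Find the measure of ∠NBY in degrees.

∠NBY = 70°

1. ∠BNY = 75°  [linear pair at N on BW]
2. ∠BYN = 35°  [NY∥WJ, corresponding at Y]
3. ∠NBY = 70°  [△BNY]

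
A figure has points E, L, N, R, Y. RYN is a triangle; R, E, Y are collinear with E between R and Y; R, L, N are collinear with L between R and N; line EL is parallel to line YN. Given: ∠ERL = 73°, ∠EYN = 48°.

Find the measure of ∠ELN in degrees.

1. ∠NRY = 73°  [E on RY, L on RN]
2. ∠NYR = 48°  [E on ray YR]
3. ∠RNY = 59°  [△RYN]
4. ∠ELR = 59°  [EL∥YN, corresponding at L]
5. ∠ELN = 121°  [linear pair at L on RN]

∠ELN = 121°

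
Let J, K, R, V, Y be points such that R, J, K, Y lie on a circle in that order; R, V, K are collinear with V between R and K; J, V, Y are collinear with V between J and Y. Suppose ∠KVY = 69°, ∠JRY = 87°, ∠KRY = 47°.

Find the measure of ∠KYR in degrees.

1. ∠JKY = 93°  [cyclic RJKY, opposite ∠R+∠K]
2. ∠KJY = 47°  [same arc KY]
3. ∠JYK = 40°  [△JKY]
4. ∠RKY = 71°  [△KVY]
5. ∠KYR = 62°  [△RKY]

∠KYR = 62°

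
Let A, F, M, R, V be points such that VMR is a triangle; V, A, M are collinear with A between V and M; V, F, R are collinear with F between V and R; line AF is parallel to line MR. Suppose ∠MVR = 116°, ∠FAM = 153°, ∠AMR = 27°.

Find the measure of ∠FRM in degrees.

∠FRM = 37°

1. ∠RMV = 27°  [A on ray MV]
2. ∠MRV = 37°  [△VMR]
3. ∠FRM = 37°  [F on ray RV]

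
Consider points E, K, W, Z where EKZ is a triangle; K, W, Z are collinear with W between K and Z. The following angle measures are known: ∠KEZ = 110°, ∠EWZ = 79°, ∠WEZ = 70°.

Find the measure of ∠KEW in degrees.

∠KEW = 40°

1. ∠EZW = 31°  [△EWZ]
2. ∠EWK = 101°  [linear pair at W on KZ]
3. ∠EZK = 31°  [W on ray ZK]
4. ∠EKZ = 39°  [△EKZ]
5. ∠EKW = 39°  [W on ray KZ]
6. ∠KEW = 40°  [△EKW]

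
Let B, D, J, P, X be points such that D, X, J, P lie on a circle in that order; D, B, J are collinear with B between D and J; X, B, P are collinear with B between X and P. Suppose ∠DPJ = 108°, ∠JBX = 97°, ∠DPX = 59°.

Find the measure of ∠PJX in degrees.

1. ∠DXJ = 72°  [cyclic DXJP, opposite ∠X+∠P]
2. ∠DJX = 59°  [same arc DX]
3. ∠JDX = 49°  [△DXJ]
4. ∠JXP = 24°  [△XBJ]
5. ∠JPX = 49°  [same arc XJ]
6. ∠PJX = 107°  [△XJP]

∠PJX = 107°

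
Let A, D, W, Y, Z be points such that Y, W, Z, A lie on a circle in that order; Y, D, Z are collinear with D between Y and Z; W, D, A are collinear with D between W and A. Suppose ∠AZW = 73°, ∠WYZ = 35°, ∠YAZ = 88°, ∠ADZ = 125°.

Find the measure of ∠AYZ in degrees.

1. ∠WAZ = 35°  [same arc WZ]
2. ∠AZY = 20°  [△ZDA]
3. ∠AYZ = 72°  [△YZA]

∠AYZ = 72°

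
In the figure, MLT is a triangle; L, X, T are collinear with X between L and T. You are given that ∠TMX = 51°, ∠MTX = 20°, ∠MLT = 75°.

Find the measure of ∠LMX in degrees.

1. ∠MXT = 109°  [△MXT]
2. ∠MLX = 75°  [X on ray LT]
3. ∠LXM = 71°  [linear pair at X on LT]
4. ∠LMX = 34°  [△MLX]

∠LMX = 34°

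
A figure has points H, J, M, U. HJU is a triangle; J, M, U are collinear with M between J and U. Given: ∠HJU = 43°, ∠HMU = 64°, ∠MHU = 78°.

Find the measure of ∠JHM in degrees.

∠JHM = 21°

1. ∠HJM = 43°  [M on ray JU]
2. ∠HMJ = 116°  [linear pair at M on JU]
3. ∠JHM = 21°  [△HJM]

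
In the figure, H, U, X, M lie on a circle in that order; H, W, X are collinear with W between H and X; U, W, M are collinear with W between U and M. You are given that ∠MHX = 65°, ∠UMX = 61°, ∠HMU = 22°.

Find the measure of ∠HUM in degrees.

∠HUM = 32°

1. ∠MUX = 65°  [same arc XM]
2. ∠MXU = 54°  [△UXM]
3. ∠MHU = 126°  [cyclic HUXM, opposite ∠H+∠X]
4. ∠HUM = 32°  [△HUM]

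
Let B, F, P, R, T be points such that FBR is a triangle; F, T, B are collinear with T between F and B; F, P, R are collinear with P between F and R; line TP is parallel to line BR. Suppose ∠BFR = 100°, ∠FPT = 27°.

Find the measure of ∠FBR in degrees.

∠FBR = 53°

1. ∠PFT = 100°  [T on FB, P on FR]
2. ∠FTP = 53°  [△FTP]
3. ∠FBR = 53°  [TP∥BR, corresponding at T]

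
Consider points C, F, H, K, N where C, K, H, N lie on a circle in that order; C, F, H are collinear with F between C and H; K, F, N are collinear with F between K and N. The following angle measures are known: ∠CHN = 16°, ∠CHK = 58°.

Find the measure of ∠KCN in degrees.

∠KCN = 106°

1. ∠CKN = 16°  [same arc CN]
2. ∠CNK = 58°  [same arc CK]
3. ∠KCN = 106°  [△CKN]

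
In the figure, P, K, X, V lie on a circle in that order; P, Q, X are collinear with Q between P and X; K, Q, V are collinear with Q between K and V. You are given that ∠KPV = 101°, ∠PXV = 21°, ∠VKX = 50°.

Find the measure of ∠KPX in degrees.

∠KPX = 51°

1. ∠KXV = 79°  [cyclic PKXV, opposite ∠P+∠X]
2. ∠KVX = 51°  [△KXV]
3. ∠KPX = 51°  [same arc KX]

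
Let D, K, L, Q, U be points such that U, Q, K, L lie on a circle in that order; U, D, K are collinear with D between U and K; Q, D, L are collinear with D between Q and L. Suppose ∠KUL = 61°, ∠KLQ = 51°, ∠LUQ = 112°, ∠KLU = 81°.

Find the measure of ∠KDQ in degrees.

1. ∠KQL = 61°  [same arc KL]
2. ∠KUQ = 51°  [same arc QK]
3. ∠KQU = 99°  [cyclic UQKL, opposite ∠Q+∠L]
4. ∠QKU = 30°  [△UQK]
5. ∠KDQ = 89°  [△QDK]

∠KDQ = 89°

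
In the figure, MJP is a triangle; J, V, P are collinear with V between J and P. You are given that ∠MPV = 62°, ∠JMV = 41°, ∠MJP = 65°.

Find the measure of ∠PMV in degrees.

1. ∠MJV = 65°  [V on ray JP]
2. ∠JVM = 74°  [△MJV]
3. ∠MVP = 106°  [linear pair at V on JP]
4. ∠PMV = 12°  [△MVP]

∠PMV = 12°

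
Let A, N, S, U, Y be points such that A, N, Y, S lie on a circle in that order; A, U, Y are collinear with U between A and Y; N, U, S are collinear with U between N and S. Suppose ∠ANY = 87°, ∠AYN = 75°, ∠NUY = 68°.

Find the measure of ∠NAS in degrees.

∠NAS = 55°

1. ∠NAY = 18°  [△ANY]
2. ∠ASN = 75°  [same arc AN]
3. ∠AUN = 112°  [linear pair at U on AY]
4. ∠ANS = 50°  [△AUN]
5. ∠NAS = 55°  [△ANS]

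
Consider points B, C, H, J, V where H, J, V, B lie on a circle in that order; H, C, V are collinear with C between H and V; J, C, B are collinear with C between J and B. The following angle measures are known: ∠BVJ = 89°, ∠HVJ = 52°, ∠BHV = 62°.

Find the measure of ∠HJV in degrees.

∠HJV = 99°

1. ∠BJV = 62°  [same arc VB]
2. ∠JBV = 29°  [△JVB]
3. ∠JHV = 29°  [same arc JV]
4. ∠HJV = 99°  [△HJV]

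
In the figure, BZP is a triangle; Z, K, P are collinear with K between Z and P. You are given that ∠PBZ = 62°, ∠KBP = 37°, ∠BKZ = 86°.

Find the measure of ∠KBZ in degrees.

∠KBZ = 25°

1. ∠BKP = 94°  [linear pair at K on ZP]
2. ∠BPK = 49°  [△BKP]
3. ∠BPZ = 49°  [K on ray PZ]
4. ∠BZP = 69°  [△BZP]
5. ∠BZK = 69°  [K on ray ZP]
6. ∠KBZ = 25°  [△BZK]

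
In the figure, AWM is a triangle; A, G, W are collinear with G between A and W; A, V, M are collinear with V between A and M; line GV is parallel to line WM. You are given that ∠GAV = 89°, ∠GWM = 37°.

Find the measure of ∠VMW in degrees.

∠VMW = 54°

1. ∠MAW = 89°  [G on AW, V on AM]
2. ∠AWM = 37°  [G on ray WA]
3. ∠AMW = 54°  [△AWM]
4. ∠VMW = 54°  [V on ray MA]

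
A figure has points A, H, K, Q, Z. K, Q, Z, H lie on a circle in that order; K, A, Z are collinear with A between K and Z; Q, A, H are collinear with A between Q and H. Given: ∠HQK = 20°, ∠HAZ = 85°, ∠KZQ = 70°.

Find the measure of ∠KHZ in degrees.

∠KHZ = 145°

1. ∠HZK = 20°  [same arc KH]
2. ∠HAK = 95°  [linear pair at A on KZ]
3. ∠KHQ = 70°  [same arc KQ]
4. ∠HKZ = 15°  [△KAH]
5. ∠KHZ = 145°  [△KZH]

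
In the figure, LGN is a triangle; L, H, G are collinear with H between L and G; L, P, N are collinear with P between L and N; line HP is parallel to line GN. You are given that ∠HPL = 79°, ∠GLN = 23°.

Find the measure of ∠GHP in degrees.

∠GHP = 102°

1. ∠GNL = 79°  [HP∥GN, corresponding at P]
2. ∠LGN = 78°  [△LGN]
3. ∠LHP = 78°  [HP∥GN, corresponding at H]
4. ∠GHP = 102°  [linear pair at H on LG]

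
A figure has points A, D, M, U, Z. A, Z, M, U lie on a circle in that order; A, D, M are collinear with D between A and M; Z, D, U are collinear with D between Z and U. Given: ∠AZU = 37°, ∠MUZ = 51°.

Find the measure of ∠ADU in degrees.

1. ∠AMU = 37°  [same arc AU]
2. ∠MDU = 92°  [△MDU]
3. ∠ADU = 88°  [linear pair at D on AM]

∠ADU = 88°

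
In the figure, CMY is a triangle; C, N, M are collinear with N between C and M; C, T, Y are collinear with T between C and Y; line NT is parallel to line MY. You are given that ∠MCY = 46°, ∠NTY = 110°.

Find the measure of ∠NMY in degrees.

1. ∠NCT = 46°  [N on CM, T on CY]
2. ∠CTN = 70°  [linear pair at T on CY]
3. ∠CNT = 64°  [△CNT]
4. ∠MNT = 116°  [linear pair at N on CM]
5. ∠NMY = 64°  [NT∥MY, co-interior at M–N]

∠NMY = 64°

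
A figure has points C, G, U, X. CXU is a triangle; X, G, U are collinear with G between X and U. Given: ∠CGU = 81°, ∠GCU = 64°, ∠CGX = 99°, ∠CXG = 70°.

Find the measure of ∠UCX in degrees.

1. ∠CUG = 35°  [△CGU]
2. ∠CXU = 70°  [G on ray XU]
3. ∠CUX = 35°  [G on ray UX]
4. ∠UCX = 75°  [△CXU]

∠UCX = 75°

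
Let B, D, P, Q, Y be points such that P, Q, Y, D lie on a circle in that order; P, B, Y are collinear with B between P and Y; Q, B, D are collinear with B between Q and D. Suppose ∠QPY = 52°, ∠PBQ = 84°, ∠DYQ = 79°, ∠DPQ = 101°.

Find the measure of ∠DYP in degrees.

∠DYP = 44°

1. ∠QDY = 52°  [same arc QY]
2. ∠DBY = 84°  [vertical angles at B]
3. ∠DYP = 44°  [△YBD]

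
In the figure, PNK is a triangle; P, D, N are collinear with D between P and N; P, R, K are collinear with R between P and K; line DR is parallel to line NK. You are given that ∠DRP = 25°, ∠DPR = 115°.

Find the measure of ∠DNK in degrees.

1. ∠PDR = 40°  [△PDR]
2. ∠NDR = 140°  [linear pair at D on PN]
3. ∠DNK = 40°  [DR∥NK, co-interior at N–D]

∠DNK = 40°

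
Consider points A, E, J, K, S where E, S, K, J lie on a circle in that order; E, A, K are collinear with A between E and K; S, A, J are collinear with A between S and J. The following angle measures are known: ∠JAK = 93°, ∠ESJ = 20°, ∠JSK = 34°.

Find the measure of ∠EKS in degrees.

∠EKS = 59°

1. ∠EAS = 93°  [vertical angles at A]
2. ∠KAS = 87°  [linear pair at A on EK]
3. ∠EKS = 59°  [△SAK]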